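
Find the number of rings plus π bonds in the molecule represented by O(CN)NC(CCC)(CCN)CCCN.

Molecular formula from the SMILES: C10H26N4O.
DoU = (2C + 2 + N − H − X)/2 = (2·10 + 2 + 4 − 26 − 0)/2 = 0/2 = 0.
(Structurally: 0 ring(s) + 0 π bond(s) = 0.)

0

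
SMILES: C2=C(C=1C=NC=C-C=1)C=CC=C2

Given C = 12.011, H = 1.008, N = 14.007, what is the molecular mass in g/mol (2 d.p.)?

Molecular formula: C11H9N.
M = 11×12.011 + 9×1.008 + 1×14.007 = 155.20 g/mol.

155.20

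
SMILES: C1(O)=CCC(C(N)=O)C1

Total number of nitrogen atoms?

The symbol for nitrogen appears 1 time in the SMILES.

1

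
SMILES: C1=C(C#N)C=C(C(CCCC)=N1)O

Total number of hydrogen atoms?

12

Hydrogens are implicit in SMILES; fill each atom to its normal valence:
  3 × C: 2 H each → 6
  3 × C (aromatic): no H
  2 × C (aromatic): 1 H each → 2
  1 × C: 3 H
  1 × C: no H
  1 × N (aromatic): no H
  1 × N: no H
  1 × O: 1 H
  Total hydrogens = 12.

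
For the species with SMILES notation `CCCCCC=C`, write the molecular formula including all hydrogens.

C7H14

Heavy atoms from the SMILES: 7 C.
Implicit hydrogens by atom environment:
  5 × C: 2 H each → 10
  1 × C: 3 H
  1 × C: 1 H
  Total hydrogens = 14.
Molecular formula: C7H14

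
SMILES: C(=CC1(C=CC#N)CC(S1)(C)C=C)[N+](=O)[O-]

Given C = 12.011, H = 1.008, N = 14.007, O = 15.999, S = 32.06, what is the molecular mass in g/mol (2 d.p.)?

Molecular formula: C11H12N2O2S.
M = 11×12.011 + 12×1.008 + 2×14.007 + 2×15.999 + 1×32.06 = 236.29 g/mol.

236.29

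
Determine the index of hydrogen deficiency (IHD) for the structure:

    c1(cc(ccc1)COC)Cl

4

Molecular formula from the SMILES: C8H9ClO.
DoU = (2C + 2 + N − H − X)/2 = (2·8 + 2 + 0 − 9 − 1)/2 = 8/2 = 4.
(Structurally: 1 ring(s) + 3 π bond(s) = 4.)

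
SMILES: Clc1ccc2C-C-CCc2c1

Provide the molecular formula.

C10H11Cl

Heavy atoms from the SMILES: 10 C, 1 Cl.
Implicit hydrogens by atom environment:
  4 × C: 2 H each → 8
  3 × C (aromatic): 1 H each → 3
  3 × C (aromatic): no H
  1 × Cl: no H
  Total hydrogens = 11.
Molecular formula: C10H11Cl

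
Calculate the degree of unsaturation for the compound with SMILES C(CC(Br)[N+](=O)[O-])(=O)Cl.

Molecular formula from the SMILES: C3H3BrClNO3.
DoU = (2C + 2 + N − H − X)/2 = (2·3 + 2 + 1 − 3 − 2)/2 = 4/2 = 2.
(Structurally: 0 ring(s) + 2 π bond(s) = 2.)

2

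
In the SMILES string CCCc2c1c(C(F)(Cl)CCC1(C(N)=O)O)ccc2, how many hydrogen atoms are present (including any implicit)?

Hydrogens are implicit in SMILES; fill each atom to its normal valence:
  4 × C: 2 H each → 8
  3 × C (aromatic): 1 H each → 3
  3 × C (aromatic): no H
  3 × C: no H
  1 × C: 3 H
  1 × Cl: no H
  1 × F: no H
  1 × N: 2 H
  1 × O: 1 H
  1 × O: no H
  Total hydrogens = 17.

17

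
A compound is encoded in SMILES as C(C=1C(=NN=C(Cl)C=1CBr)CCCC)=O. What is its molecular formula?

Heavy atoms from the SMILES: 1 Br, 10 C, 1 Cl, 2 N, 1 O.
Implicit hydrogens by atom environment:
  4 × C: 2 H each → 8
  4 × C (aromatic): no H
  2 × N (aromatic): no H
  1 × Br: no H
  1 × C: 3 H
  1 × C: 1 H
  1 × Cl: no H
  1 × O: no H
  Total hydrogens = 12.
Molecular formula: C10H12BrClN2O

C10H12BrClN2O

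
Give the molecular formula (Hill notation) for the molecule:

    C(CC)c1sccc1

Heavy atoms from the SMILES: 7 C, 1 S.
Implicit hydrogens by atom environment:
  3 × C (aromatic): 1 H each → 3
  2 × C: 2 H each → 4
  1 × C: 3 H
  1 × C (aromatic): no H
  1 × S (aromatic): no H
  Total hydrogens = 10.
Molecular formula: C7H10S

C7H10S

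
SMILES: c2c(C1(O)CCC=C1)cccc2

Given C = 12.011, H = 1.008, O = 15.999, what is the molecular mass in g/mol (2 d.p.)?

160.22

Molecular formula: C11H12O.
M = 11×12.011 + 12×1.008 + 1×15.999 = 160.22 g/mol.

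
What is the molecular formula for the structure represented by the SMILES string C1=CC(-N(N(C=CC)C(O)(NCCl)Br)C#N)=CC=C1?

C12H14BrClN4O

Heavy atoms from the SMILES: 1 Br, 12 C, 1 Cl, 4 N, 1 O.
Implicit hydrogens by atom environment:
  5 × C (aromatic): 1 H each → 5
  3 × N: no H
  2 × C: 1 H each → 2
  2 × C: no H
  1 × Br: no H
  1 × C: 3 H
  1 × C: 2 H
  1 × C (aromatic): no H
  1 × Cl: no H
  1 × N: 1 H
  1 × O: 1 H
  Total hydrogens = 14.
Molecular formula: C12H14BrClN4O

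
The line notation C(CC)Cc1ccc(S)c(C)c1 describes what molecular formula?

Heavy atoms from the SMILES: 11 C, 1 S.
Implicit hydrogens by atom environment:
  3 × C: 2 H each → 6
  3 × C (aromatic): 1 H each → 3
  3 × C (aromatic): no H
  2 × C: 3 H each → 6
  1 × S: 1 H
  Total hydrogens = 16.
Molecular formula: C11H16S

C11H16S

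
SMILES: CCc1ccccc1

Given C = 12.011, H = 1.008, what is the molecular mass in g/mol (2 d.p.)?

106.17

Molecular formula: C8H10.
M = 8×12.011 + 10×1.008 = 106.17 g/mol.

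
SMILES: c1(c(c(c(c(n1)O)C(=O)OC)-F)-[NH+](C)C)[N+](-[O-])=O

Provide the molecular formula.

Heavy atoms from the SMILES: 9 C, 1 F, 3 N, 5 O.
Implicit hydrogens by atom environment:
  5 × C (aromatic): no H
  3 × C: 3 H each → 9
  3 × O: no H
  1 × C: no H
  1 × F: no H
  1 × N (charge +1): 1 H
  1 × N (aromatic): no H
  1 × N (charge +1): no H
  1 × O: 1 H
  1 × O (charge -1): no H
  Total hydrogens = 11.
Net charge +1.
Molecular formula: C9H11FN3O5+

C9H11FN3O5+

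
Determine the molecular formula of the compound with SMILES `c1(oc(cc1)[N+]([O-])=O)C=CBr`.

C6H4BrNO3

Heavy atoms from the SMILES: 1 Br, 6 C, 1 N, 3 O.
Implicit hydrogens by atom environment:
  2 × C (aromatic): 1 H each → 2
  2 × C: 1 H each → 2
  2 × C (aromatic): no H
  1 × Br: no H
  1 × N (charge +1): no H
  1 × O (aromatic): no H
  1 × O: no H
  1 × O (charge -1): no H
  Total hydrogens = 4.
Molecular formula: C6H4BrNO3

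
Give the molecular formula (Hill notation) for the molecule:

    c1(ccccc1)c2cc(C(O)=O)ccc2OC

C14H12O3

Heavy atoms from the SMILES: 14 C, 3 O.
Implicit hydrogens by atom environment:
  8 × C (aromatic): 1 H each → 8
  4 × C (aromatic): no H
  2 × O: no H
  1 × C: 3 H
  1 × C: no H
  1 × O: 1 H
  Total hydrogens = 12.
Molecular formula: C14H12O3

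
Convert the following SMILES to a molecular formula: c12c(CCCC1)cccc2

C10H12

Heavy atoms from the SMILES: 10 C.
Implicit hydrogens by atom environment:
  4 × C: 2 H each → 8
  4 × C (aromatic): 1 H each → 4
  2 × C (aromatic): no H
  Total hydrogens = 12.
Molecular formula: C10H12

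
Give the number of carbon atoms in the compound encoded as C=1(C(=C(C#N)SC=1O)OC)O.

6

The symbol for carbon appears 6 times in the SMILES.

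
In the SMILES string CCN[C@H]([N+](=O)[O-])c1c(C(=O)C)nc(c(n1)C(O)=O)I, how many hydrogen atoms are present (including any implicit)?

11

Hydrogens are implicit in SMILES; fill each atom to its normal valence:
  4 × C (aromatic): no H
  3 × O: no H
  2 × C: 3 H each → 6
  2 × C: no H
  2 × N (aromatic): no H
  1 × C: 2 H
  1 × C: 1 H
  1 × I: no H
  1 × N: 1 H
  1 × N (charge +1): no H
  1 × O: 1 H
  1 × O (charge -1): no H
  Total hydrogens = 11.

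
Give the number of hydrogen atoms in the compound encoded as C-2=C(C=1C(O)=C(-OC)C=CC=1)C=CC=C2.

Hydrogens are implicit in SMILES; fill each atom to its normal valence:
  8 × C (aromatic): 1 H each → 8
  4 × C (aromatic): no H
  1 × C: 3 H
  1 × O: 1 H
  1 × O: no H
  Total hydrogens = 12.

12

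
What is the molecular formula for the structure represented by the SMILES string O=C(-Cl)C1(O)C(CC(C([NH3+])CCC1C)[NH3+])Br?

Heavy atoms from the SMILES: 1 Br, 10 C, 1 Cl, 2 N, 2 O.
Implicit hydrogens by atom environment:
  4 × C: 1 H each → 4
  3 × C: 2 H each → 6
  2 × C: no H
  2 × N (charge +1): 3 H each → 6
  1 × Br: no H
  1 × C: 3 H
  1 × Cl: no H
  1 × O: 1 H
  1 × O: no H
  Total hydrogens = 20.
Net charge +2.
Molecular formula: [C10H20BrClN2O2]2+

[C10H20BrClN2O2]2+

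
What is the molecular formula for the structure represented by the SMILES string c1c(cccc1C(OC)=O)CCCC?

C12H16O2

Heavy atoms from the SMILES: 12 C, 2 O.
Implicit hydrogens by atom environment:
  4 × C (aromatic): 1 H each → 4
  3 × C: 2 H each → 6
  2 × C: 3 H each → 6
  2 × C (aromatic): no H
  2 × O: no H
  1 × C: no H
  Total hydrogens = 16.
Molecular formula: C12H16O2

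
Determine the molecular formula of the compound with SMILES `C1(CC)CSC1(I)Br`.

C5H8BrIS

Heavy atoms from the SMILES: 1 Br, 5 C, 1 I, 1 S.
Implicit hydrogens by atom environment:
  2 × C: 2 H each → 4
  1 × Br: no H
  1 × C: 3 H
  1 × C: 1 H
  1 × C: no H
  1 × I: no H
  1 × S: no H
  Total hydrogens = 8.
Molecular formula: C5H8BrIS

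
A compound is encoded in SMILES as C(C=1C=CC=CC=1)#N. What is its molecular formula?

C7H5N

Heavy atoms from the SMILES: 7 C, 1 N.
Implicit hydrogens by atom environment:
  5 × C (aromatic): 1 H each → 5
  1 × C (aromatic): no H
  1 × C: no H
  1 × N: no H
  Total hydrogens = 5.
Molecular formula: C7H5N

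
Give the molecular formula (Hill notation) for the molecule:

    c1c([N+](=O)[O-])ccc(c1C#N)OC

Heavy atoms from the SMILES: 8 C, 2 N, 3 O.
Implicit hydrogens by atom environment:
  3 × C (aromatic): 1 H each → 3
  3 × C (aromatic): no H
  2 × O: no H
  1 × C: 3 H
  1 × C: no H
  1 × N: no H
  1 × N (charge +1): no H
  1 × O (charge -1): no H
  Total hydrogens = 6.
Molecular formula: C8H6N2O3

C8H6N2O3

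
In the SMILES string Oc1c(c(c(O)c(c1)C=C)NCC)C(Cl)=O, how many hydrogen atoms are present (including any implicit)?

Hydrogens are implicit in SMILES; fill each atom to its normal valence:
  5 × C (aromatic): no H
  2 × C: 2 H each → 4
  2 × O: 1 H each → 2
  1 × C: 3 H
  1 × C (aromatic): 1 H
  1 × C: 1 H
  1 × C: no H
  1 × Cl: no H
  1 × N: 1 H
  1 × O: no H
  Total hydrogens = 12.

12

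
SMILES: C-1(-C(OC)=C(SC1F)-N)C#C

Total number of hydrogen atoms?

Hydrogens are implicit in SMILES; fill each atom to its normal valence:
  3 × C: 1 H each → 3
  3 × C: no H
  1 × C: 3 H
  1 × F: no H
  1 × N: 2 H
  1 × O: no H
  1 × S: no H
  Total hydrogens = 8.

8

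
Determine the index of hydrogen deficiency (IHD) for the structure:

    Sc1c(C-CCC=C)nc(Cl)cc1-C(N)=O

6

Molecular formula from the SMILES: C11H13ClN2OS.
DoU = (2C + 2 + N − H − X)/2 = (2·11 + 2 + 2 − 13 − 1)/2 = 12/2 = 6.
(Structurally: 1 ring(s) + 5 π bond(s) = 6.)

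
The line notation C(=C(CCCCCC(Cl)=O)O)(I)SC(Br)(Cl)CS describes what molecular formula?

C10H14BrCl2IO2S2

Heavy atoms from the SMILES: 1 Br, 10 C, 2 Cl, 1 I, 2 O, 2 S.
Implicit hydrogens by atom environment:
  6 × C: 2 H each → 12
  4 × C: no H
  2 × Cl: no H
  1 × Br: no H
  1 × I: no H
  1 × O: 1 H
  1 × O: no H
  1 × S: 1 H
  1 × S: no H
  Total hydrogens = 14.
Molecular formula: C10H14BrCl2IO2S2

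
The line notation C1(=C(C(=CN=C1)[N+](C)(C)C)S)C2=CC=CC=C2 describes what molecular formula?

Heavy atoms from the SMILES: 14 C, 2 N, 1 S.
Implicit hydrogens by atom environment:
  7 × C (aromatic): 1 H each → 7
  4 × C (aromatic): no H
  3 × C: 3 H each → 9
  1 × N (aromatic): no H
  1 × N (charge +1): no H
  1 × S: 1 H
  Total hydrogens = 17.
Net charge +1.
Molecular formula: C14H17N2S+

C14H17N2S+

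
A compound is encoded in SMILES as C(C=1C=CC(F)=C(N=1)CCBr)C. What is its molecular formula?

Heavy atoms from the SMILES: 1 Br, 9 C, 1 F, 1 N.
Implicit hydrogens by atom environment:
  3 × C: 2 H each → 6
  3 × C (aromatic): no H
  2 × C (aromatic): 1 H each → 2
  1 × Br: no H
  1 × C: 3 H
  1 × F: no H
  1 × N (aromatic): no H
  Total hydrogens = 11.
Molecular formula: C9H11BrFN

C9H11BrFN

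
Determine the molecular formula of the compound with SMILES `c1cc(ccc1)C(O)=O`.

Heavy atoms from the SMILES: 7 C, 2 O.
Implicit hydrogens by atom environment:
  5 × C (aromatic): 1 H each → 5
  1 × C (aromatic): no H
  1 × C: no H
  1 × O: 1 H
  1 × O: no H
  Total hydrogens = 6.
Molecular formula: C7H6O2

C7H6O2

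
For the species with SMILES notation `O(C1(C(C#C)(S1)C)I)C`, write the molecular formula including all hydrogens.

C6H7IOS

Heavy atoms from the SMILES: 6 C, 1 I, 1 O, 1 S.
Implicit hydrogens by atom environment:
  3 × C: no H
  2 × C: 3 H each → 6
  1 × C: 1 H
  1 × I: no H
  1 × O: no H
  1 × S: no H
  Total hydrogens = 7.
Molecular formula: C6H7IOS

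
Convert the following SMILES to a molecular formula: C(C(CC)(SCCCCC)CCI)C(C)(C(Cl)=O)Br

Heavy atoms from the SMILES: 1 Br, 14 C, 1 Cl, 1 I, 1 O, 1 S.
Implicit hydrogens by atom environment:
  8 × C: 2 H each → 16
  3 × C: 3 H each → 9
  3 × C: no H
  1 × Br: no H
  1 × Cl: no H
  1 × I: no H
  1 × O: no H
  1 × S: no H
  Total hydrogens = 25.
Molecular formula: C14H25BrClIOS

C14H25BrClIOS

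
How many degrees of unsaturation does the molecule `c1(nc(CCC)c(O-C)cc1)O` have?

Molecular formula from the SMILES: C9H13NO2.
DoU = (2C + 2 + N − H − X)/2 = (2·9 + 2 + 1 − 13 − 0)/2 = 8/2 = 4.
(Structurally: 1 ring(s) + 3 π bond(s) = 4.)

4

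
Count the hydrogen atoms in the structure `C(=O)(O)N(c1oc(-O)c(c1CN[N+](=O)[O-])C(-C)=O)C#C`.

Hydrogens are implicit in SMILES; fill each atom to its normal valence:
  4 × C (aromatic): no H
  3 × C: no H
  3 × O: no H
  2 × O: 1 H each → 2
  1 × C: 3 H
  1 × C: 2 H
  1 × C: 1 H
  1 × N: 1 H
  1 × N: no H
  1 × N (charge +1): no H
  1 × O (aromatic): no H
  1 × O (charge -1): no H
  Total hydrogens = 9.

9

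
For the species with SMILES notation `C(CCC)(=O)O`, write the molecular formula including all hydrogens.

Heavy atoms from the SMILES: 4 C, 2 O.
Implicit hydrogens by atom environment:
  2 × C: 2 H each → 4
  1 × C: 3 H
  1 × C: no H
  1 × O: 1 H
  1 × O: no H
  Total hydrogens = 8.
Molecular formula: C4H8O2

C4H8O2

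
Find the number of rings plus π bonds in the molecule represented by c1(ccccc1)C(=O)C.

Molecular formula from the SMILES: C8H8O.
DoU = (2C + 2 + N − H − X)/2 = (2·8 + 2 + 0 − 8 − 0)/2 = 10/2 = 5.
(Structurally: 1 ring(s) + 4 π bond(s) = 5.)

5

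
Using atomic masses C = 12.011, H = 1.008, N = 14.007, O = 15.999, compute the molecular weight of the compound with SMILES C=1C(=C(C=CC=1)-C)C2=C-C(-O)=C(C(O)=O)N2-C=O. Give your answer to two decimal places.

245.23

Molecular formula: C13H11NO4.
M = 13×12.011 + 11×1.008 + 1×14.007 + 4×15.999 = 245.23 g/mol.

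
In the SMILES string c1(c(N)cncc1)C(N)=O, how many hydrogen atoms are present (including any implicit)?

7

Hydrogens are implicit in SMILES; fill each atom to its normal valence:
  3 × C (aromatic): 1 H each → 3
  2 × C (aromatic): no H
  2 × N: 2 H each → 4
  1 × C: no H
  1 × N (aromatic): no H
  1 × O: no H
  Total hydrogens = 7.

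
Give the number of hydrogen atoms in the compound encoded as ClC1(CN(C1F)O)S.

5

Hydrogens are implicit in SMILES; fill each atom to its normal valence:
  1 × C: 2 H
  1 × C: 1 H
  1 × C: no H
  1 × Cl: no H
  1 × F: no H
  1 × N: no H
  1 × O: 1 H
  1 × S: 1 H
  Total hydrogens = 5.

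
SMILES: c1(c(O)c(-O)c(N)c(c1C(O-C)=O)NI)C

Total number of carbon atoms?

The symbol for carbon appears 9 times in the SMILES. Lowercase c denotes aromatic carbon and counts toward C.

9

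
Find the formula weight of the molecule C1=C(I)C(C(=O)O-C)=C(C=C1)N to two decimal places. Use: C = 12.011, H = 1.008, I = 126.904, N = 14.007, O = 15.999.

Molecular formula: C8H8INO2.
M = 8×12.011 + 8×1.008 + 1×126.904 + 1×14.007 + 2×15.999 = 277.06 g/mol.

277.06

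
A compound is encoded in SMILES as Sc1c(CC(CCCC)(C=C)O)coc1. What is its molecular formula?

C12H18O2S

Heavy atoms from the SMILES: 12 C, 2 O, 1 S.
Implicit hydrogens by atom environment:
  5 × C: 2 H each → 10
  2 × C (aromatic): 1 H each → 2
  2 × C (aromatic): no H
  1 × C: 3 H
  1 × C: 1 H
  1 × C: no H
  1 × O: 1 H
  1 × O (aromatic): no H
  1 × S: 1 H
  Total hydrogens = 18.
Molecular formula: C12H18O2S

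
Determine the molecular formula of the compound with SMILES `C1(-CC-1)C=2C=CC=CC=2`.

Heavy atoms from the SMILES: 9 C.
Implicit hydrogens by atom environment:
  5 × C (aromatic): 1 H each → 5
  2 × C: 2 H each → 4
  1 × C: 1 H
  1 × C (aromatic): no H
  Total hydrogens = 10.
Molecular formula: C9H10

C9H10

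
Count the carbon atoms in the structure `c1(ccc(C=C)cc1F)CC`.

The symbol for carbon appears 10 times in the SMILES. Lowercase c denotes aromatic carbon and counts toward C.

10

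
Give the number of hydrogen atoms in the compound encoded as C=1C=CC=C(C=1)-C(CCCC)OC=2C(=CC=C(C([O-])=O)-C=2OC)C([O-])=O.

20

Hydrogens are implicit in SMILES; fill each atom to its normal valence:
  7 × C (aromatic): 1 H each → 7
  5 × C (aromatic): no H
  4 × O: no H
  3 × C: 2 H each → 6
  2 × C: 3 H each → 6
  2 × C: no H
  2 × O (charge -1): no H
  1 × C: 1 H
  Total hydrogens = 20.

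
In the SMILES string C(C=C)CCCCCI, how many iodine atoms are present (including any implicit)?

The symbol for iodine appears 1 time in the SMILES.

1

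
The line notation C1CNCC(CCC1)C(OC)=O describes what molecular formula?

Heavy atoms from the SMILES: 9 C, 1 N, 2 O.
Implicit hydrogens by atom environment:
  6 × C: 2 H each → 12
  2 × O: no H
  1 × C: 3 H
  1 × C: 1 H
  1 × C: no H
  1 × N: 1 H
  Total hydrogens = 17.
Molecular formula: C9H17NO2

C9H17NO2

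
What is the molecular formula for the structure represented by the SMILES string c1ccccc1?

Heavy atoms from the SMILES: 6 C.
Implicit hydrogens by atom environment:
  6 × C (aromatic): 1 H each → 6
  Total hydrogens = 6.
Molecular formula: C6H6

C6H6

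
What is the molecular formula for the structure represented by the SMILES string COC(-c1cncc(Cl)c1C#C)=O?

C9H6ClNO2

Heavy atoms from the SMILES: 9 C, 1 Cl, 1 N, 2 O.
Implicit hydrogens by atom environment:
  3 × C (aromatic): no H
  2 × C (aromatic): 1 H each → 2
  2 × C: no H
  2 × O: no H
  1 × C: 3 H
  1 × C: 1 H
  1 × Cl: no H
  1 × N (aromatic): no H
  Total hydrogens = 6.
Molecular formula: C9H6ClNO2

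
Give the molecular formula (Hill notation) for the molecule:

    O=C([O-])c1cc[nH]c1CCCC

C9H12NO2-

Heavy atoms from the SMILES: 9 C, 1 N, 2 O.
Implicit hydrogens by atom environment:
  3 × C: 2 H each → 6
  2 × C (aromatic): 1 H each → 2
  2 × C (aromatic): no H
  1 × C: 3 H
  1 × C: no H
  1 × N (aromatic): 1 H
  1 × O: no H
  1 × O (charge -1): no H
  Total hydrogens = 12.
Net charge -1.
Molecular formula: C9H12NO2-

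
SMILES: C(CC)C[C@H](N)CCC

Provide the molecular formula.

Heavy atoms from the SMILES: 8 C, 1 N.
Implicit hydrogens by atom environment:
  5 × C: 2 H each → 10
  2 × C: 3 H each → 6
  1 × C: 1 H
  1 × N: 2 H
  Total hydrogens = 19.
Molecular formula: C8H19N

C8H19N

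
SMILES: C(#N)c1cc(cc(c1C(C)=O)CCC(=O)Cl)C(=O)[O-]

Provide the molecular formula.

Heavy atoms from the SMILES: 13 C, 1 Cl, 1 N, 4 O.
Implicit hydrogens by atom environment:
  4 × C (aromatic): no H
  4 × C: no H
  3 × O: no H
  2 × C: 2 H each → 4
  2 × C (aromatic): 1 H each → 2
  1 × C: 3 H
  1 × Cl: no H
  1 × N: no H
  1 × O (charge -1): no H
  Total hydrogens = 9.
Net charge -1.
Molecular formula: C13H9ClNO4-

C13H9ClNO4-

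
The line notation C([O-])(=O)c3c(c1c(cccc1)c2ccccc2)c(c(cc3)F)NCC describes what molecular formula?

Heavy atoms from the SMILES: 21 C, 1 F, 1 N, 2 O.
Implicit hydrogens by atom environment:
  11 × C (aromatic): 1 H each → 11
  7 × C (aromatic): no H
  1 × C: 3 H
  1 × C: 2 H
  1 × C: no H
  1 × F: no H
  1 × N: 1 H
  1 × O: no H
  1 × O (charge -1): no H
  Total hydrogens = 17.
Net charge -1.
Molecular formula: C21H17FNO2-

C21H17FNO2-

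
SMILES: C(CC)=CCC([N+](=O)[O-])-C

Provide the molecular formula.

C7H13NO2

Heavy atoms from the SMILES: 7 C, 1 N, 2 O.
Implicit hydrogens by atom environment:
  3 × C: 1 H each → 3
  2 × C: 3 H each → 6
  2 × C: 2 H each → 4
  1 × N (charge +1): no H
  1 × O: no H
  1 × O (charge -1): no H
  Total hydrogens = 13.
Molecular formula: C7H13NO2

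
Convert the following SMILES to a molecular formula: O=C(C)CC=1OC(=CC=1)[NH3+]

Heavy atoms from the SMILES: 7 C, 1 N, 2 O.
Implicit hydrogens by atom environment:
  2 × C (aromatic): 1 H each → 2
  2 × C (aromatic): no H
  1 × C: 3 H
  1 × C: 2 H
  1 × C: no H
  1 × N (charge +1): 3 H
  1 × O (aromatic): no H
  1 × O: no H
  Total hydrogens = 10.
Net charge +1.
Molecular formula: C7H10NO2+

C7H10NO2+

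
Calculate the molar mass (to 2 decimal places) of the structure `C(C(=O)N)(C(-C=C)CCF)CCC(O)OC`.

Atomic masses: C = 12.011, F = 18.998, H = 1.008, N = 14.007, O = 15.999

Molecular formula: C11H20FNO3.
M = 11×12.011 + 1×18.998 + 20×1.008 + 1×14.007 + 3×15.999 = 233.28 g/mol.

233.28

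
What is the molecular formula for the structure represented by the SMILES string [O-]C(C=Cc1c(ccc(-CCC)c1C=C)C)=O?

C15H17O2-

Heavy atoms from the SMILES: 15 C, 2 O.
Implicit hydrogens by atom environment:
  4 × C (aromatic): no H
  3 × C: 2 H each → 6
  3 × C: 1 H each → 3
  2 × C: 3 H each → 6
  2 × C (aromatic): 1 H each → 2
  1 × C: no H
  1 × O: no H
  1 × O (charge -1): no H
  Total hydrogens = 17.
Net charge -1.
Molecular formula: C15H17O2-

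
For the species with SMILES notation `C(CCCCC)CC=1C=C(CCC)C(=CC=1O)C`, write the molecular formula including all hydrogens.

Heavy atoms from the SMILES: 17 C, 1 O.
Implicit hydrogens by atom environment:
  8 × C: 2 H each → 16
  4 × C (aromatic): no H
  3 × C: 3 H each → 9
  2 × C (aromatic): 1 H each → 2
  1 × O: 1 H
  Total hydrogens = 28.
Molecular formula: C17H28O

C17H28O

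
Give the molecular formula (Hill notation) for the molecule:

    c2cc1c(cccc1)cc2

Heavy atoms from the SMILES: 10 C.
Implicit hydrogens by atom environment:
  8 × C (aromatic): 1 H each → 8
  2 × C (aromatic): no H
  Total hydrogens = 8.
Molecular formula: C10H8

C10H8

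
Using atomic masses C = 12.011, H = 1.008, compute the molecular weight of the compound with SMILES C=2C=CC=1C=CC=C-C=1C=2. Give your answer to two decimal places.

Molecular formula: C10H8.
M = 10×12.011 + 8×1.008 = 128.17 g/mol.

128.17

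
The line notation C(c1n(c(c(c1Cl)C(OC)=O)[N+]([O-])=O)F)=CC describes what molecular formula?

Heavy atoms from the SMILES: 9 C, 1 Cl, 1 F, 2 N, 4 O.
Implicit hydrogens by atom environment:
  4 × C (aromatic): no H
  3 × O: no H
  2 × C: 3 H each → 6
  2 × C: 1 H each → 2
  1 × C: no H
  1 × Cl: no H
  1 × F: no H
  1 × N (aromatic): no H
  1 × N (charge +1): no H
  1 × O (charge -1): no H
  Total hydrogens = 8.
Molecular formula: C9H8ClFN2O4

C9H8ClFN2O4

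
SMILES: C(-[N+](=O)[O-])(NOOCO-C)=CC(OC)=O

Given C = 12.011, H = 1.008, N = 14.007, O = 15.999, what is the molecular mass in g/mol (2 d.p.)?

222.15

Molecular formula: C6H10N2O7.
M = 6×12.011 + 10×1.008 + 2×14.007 + 7×15.999 = 222.15 g/mol.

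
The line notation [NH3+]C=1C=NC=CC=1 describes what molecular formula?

C5H7N2+

Heavy atoms from the SMILES: 5 C, 2 N.
Implicit hydrogens by atom environment:
  4 × C (aromatic): 1 H each → 4
  1 × C (aromatic): no H
  1 × N (charge +1): 3 H
  1 × N (aromatic): no H
  Total hydrogens = 7.
Net charge +1.
Molecular formula: C5H7N2+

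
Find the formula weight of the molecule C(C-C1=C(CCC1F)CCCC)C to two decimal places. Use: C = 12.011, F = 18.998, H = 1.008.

184.30

Molecular formula: C12H21F.
M = 12×12.011 + 1×18.998 + 21×1.008 = 184.30 g/mol.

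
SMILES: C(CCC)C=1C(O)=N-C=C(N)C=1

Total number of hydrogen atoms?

14

Hydrogens are implicit in SMILES; fill each atom to its normal valence:
  3 × C: 2 H each → 6
  3 × C (aromatic): no H
  2 × C (aromatic): 1 H each → 2
  1 × C: 3 H
  1 × N: 2 H
  1 × N (aromatic): no H
  1 × O: 1 H
  Total hydrogens = 14.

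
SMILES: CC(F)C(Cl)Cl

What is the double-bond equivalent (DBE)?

Molecular formula from the SMILES: C3H5Cl2F.
DoU = (2C + 2 + N − H − X)/2 = (2·3 + 2 + 0 − 5 − 3)/2 = 0/2 = 0.
(Structurally: 0 ring(s) + 0 π bond(s) = 0.)

0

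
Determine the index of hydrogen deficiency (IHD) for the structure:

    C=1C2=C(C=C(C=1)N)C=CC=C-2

Molecular formula from the SMILES: C10H9N.
DoU = (2C + 2 + N − H − X)/2 = (2·10 + 2 + 1 − 9 − 0)/2 = 14/2 = 7.
(Structurally: 2 ring(s) + 5 π bond(s) = 7.)

7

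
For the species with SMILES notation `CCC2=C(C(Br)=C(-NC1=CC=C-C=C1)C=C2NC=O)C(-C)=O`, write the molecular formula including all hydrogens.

C17H17BrN2O2

Heavy atoms from the SMILES: 1 Br, 17 C, 2 N, 2 O.
Implicit hydrogens by atom environment:
  6 × C (aromatic): 1 H each → 6
  6 × C (aromatic): no H
  2 × C: 3 H each → 6
  2 × N: 1 H each → 2
  2 × O: no H
  1 × Br: no H
  1 × C: 2 H
  1 × C: 1 H
  1 × C: no H
  Total hydrogens = 17.
Molecular formula: C17H17BrN2O2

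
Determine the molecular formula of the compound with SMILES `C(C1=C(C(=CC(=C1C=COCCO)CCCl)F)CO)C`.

C15H20ClFO3

Heavy atoms from the SMILES: 15 C, 1 Cl, 1 F, 3 O.
Implicit hydrogens by atom environment:
  6 × C: 2 H each → 12
  5 × C (aromatic): no H
  2 × C: 1 H each → 2
  2 × O: 1 H each → 2
  1 × C: 3 H
  1 × C (aromatic): 1 H
  1 × Cl: no H
  1 × F: no H
  1 × O: no H
  Total hydrogens = 20.
Molecular formula: C15H20ClFO3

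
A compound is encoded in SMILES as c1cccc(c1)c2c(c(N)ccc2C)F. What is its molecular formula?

C13H12FN

Heavy atoms from the SMILES: 13 C, 1 F, 1 N.
Implicit hydrogens by atom environment:
  7 × C (aromatic): 1 H each → 7
  5 × C (aromatic): no H
  1 × C: 3 H
  1 × F: no H
  1 × N: 2 H
  Total hydrogens = 12.
Molecular formula: C13H12FN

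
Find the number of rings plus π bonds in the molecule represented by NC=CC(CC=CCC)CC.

Molecular formula from the SMILES: C10H19N.
DoU = (2C + 2 + N − H − X)/2 = (2·10 + 2 + 1 − 19 − 0)/2 = 4/2 = 2.
(Structurally: 0 ring(s) + 2 π bond(s) = 2.)

2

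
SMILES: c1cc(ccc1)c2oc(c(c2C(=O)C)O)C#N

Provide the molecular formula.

C13H9NO3

Heavy atoms from the SMILES: 13 C, 1 N, 3 O.
Implicit hydrogens by atom environment:
  5 × C (aromatic): 1 H each → 5
  5 × C (aromatic): no H
  2 × C: no H
  1 × C: 3 H
  1 × N: no H
  1 × O: 1 H
  1 × O (aromatic): no H
  1 × O: no H
  Total hydrogens = 9.
Molecular formula: C13H9NO3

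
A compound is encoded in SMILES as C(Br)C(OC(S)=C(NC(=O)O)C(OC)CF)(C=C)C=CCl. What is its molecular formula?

C12H16BrClFNO4S

Heavy atoms from the SMILES: 1 Br, 12 C, 1 Cl, 1 F, 1 N, 4 O, 1 S.
Implicit hydrogens by atom environment:
  4 × C: 1 H each → 4
  4 × C: no H
  3 × C: 2 H each → 6
  3 × O: no H
  1 × Br: no H
  1 × C: 3 H
  1 × Cl: no H
  1 × F: no H
  1 × N: 1 H
  1 × O: 1 H
  1 × S: 1 H
  Total hydrogens = 16.
Molecular formula: C12H16BrClFNO4S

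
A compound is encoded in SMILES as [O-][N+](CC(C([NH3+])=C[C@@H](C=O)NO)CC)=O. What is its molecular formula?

C8H16N3O4+

Heavy atoms from the SMILES: 8 C, 3 N, 4 O.
Implicit hydrogens by atom environment:
  4 × C: 1 H each → 4
  2 × C: 2 H each → 4
  2 × O: no H
  1 × C: 3 H
  1 × C: no H
  1 × N (charge +1): 3 H
  1 × N: 1 H
  1 × N (charge +1): no H
  1 × O: 1 H
  1 × O (charge -1): no H
  Total hydrogens = 16.
Net charge +1.
Molecular formula: C8H16N3O4+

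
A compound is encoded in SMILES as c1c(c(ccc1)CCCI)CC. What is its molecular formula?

C11H15I

Heavy atoms from the SMILES: 11 C, 1 I.
Implicit hydrogens by atom environment:
  4 × C: 2 H each → 8
  4 × C (aromatic): 1 H each → 4
  2 × C (aromatic): no H
  1 × C: 3 H
  1 × I: no H
  Total hydrogens = 15.
Molecular formula: C11H15I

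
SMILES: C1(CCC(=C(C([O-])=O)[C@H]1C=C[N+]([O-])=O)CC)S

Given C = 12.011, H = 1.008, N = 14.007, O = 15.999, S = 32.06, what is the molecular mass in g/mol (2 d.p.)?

256.30

Molecular formula: C11H14NO4S-.
M = 11×12.011 + 14×1.008 + 1×14.007 + 4×15.999 + 1×32.06 = 256.30 g/mol.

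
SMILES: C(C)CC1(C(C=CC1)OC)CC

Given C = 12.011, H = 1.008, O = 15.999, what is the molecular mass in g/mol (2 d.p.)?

168.28

Molecular formula: C11H20O.
M = 11×12.011 + 20×1.008 + 1×15.999 = 168.28 g/mol.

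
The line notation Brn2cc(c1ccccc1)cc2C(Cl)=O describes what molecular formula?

C11H7BrClNO

Heavy atoms from the SMILES: 1 Br, 11 C, 1 Cl, 1 N, 1 O.
Implicit hydrogens by atom environment:
  7 × C (aromatic): 1 H each → 7
  3 × C (aromatic): no H
  1 × Br: no H
  1 × C: no H
  1 × Cl: no H
  1 × N (aromatic): no H
  1 × O: no H
  Total hydrogens = 7.
Molecular formula: C11H7BrClNO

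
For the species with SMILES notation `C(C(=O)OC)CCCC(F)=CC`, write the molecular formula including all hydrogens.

Heavy atoms from the SMILES: 9 C, 1 F, 2 O.
Implicit hydrogens by atom environment:
  4 × C: 2 H each → 8
  2 × C: 3 H each → 6
  2 × C: no H
  2 × O: no H
  1 × C: 1 H
  1 × F: no H
  Total hydrogens = 15.
Molecular formula: C9H15FO2

C9H15FO2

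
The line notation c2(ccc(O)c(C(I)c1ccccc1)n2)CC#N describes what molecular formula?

Heavy atoms from the SMILES: 14 C, 1 I, 2 N, 1 O.
Implicit hydrogens by atom environment:
  7 × C (aromatic): 1 H each → 7
  4 × C (aromatic): no H
  1 × C: 2 H
  1 × C: 1 H
  1 × C: no H
  1 × I: no H
  1 × N (aromatic): no H
  1 × N: no H
  1 × O: 1 H
  Total hydrogens = 11.
Molecular formula: C14H11IN2O

C14H11IN2O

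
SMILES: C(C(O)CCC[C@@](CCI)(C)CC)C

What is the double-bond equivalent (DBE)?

0

Molecular formula from the SMILES: C12H25IO.
DoU = (2C + 2 + N − H − X)/2 = (2·12 + 2 + 0 − 25 − 1)/2 = 0/2 = 0.
(Structurally: 0 ring(s) + 0 π bond(s) = 0.)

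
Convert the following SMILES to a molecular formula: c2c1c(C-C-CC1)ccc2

Heavy atoms from the SMILES: 10 C.
Implicit hydrogens by atom environment:
  4 × C: 2 H each → 8
  4 × C (aromatic): 1 H each → 4
  2 × C (aromatic): no H
  Total hydrogens = 12.
Molecular formula: C10H12

C10H12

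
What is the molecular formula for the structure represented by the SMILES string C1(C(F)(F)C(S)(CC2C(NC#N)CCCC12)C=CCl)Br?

C13H16BrClF2N2S

Heavy atoms from the SMILES: 1 Br, 13 C, 1 Cl, 2 F, 2 N, 1 S.
Implicit hydrogens by atom environment:
  6 × C: 1 H each → 6
  4 × C: 2 H each → 8
  3 × C: no H
  2 × F: no H
  1 × Br: no H
  1 × Cl: no H
  1 × N: 1 H
  1 × N: no H
  1 × S: 1 H
  Total hydrogens = 16.
Molecular formula: C13H16BrClF2N2S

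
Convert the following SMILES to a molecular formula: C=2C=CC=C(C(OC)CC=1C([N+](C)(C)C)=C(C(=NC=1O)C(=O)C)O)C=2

C19H25N2O4+

Heavy atoms from the SMILES: 19 C, 2 N, 4 O.
Implicit hydrogens by atom environment:
  6 × C (aromatic): no H
  5 × C: 3 H each → 15
  5 × C (aromatic): 1 H each → 5
  2 × O: 1 H each → 2
  2 × O: no H
  1 × C: 2 H
  1 × C: 1 H
  1 × C: no H
  1 × N (aromatic): no H
  1 × N (charge +1): no H
  Total hydrogens = 25.
Net charge +1.
Molecular formula: C19H25N2O4+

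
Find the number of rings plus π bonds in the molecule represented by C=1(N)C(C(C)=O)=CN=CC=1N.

5

Molecular formula from the SMILES: C7H9N3O.
DoU = (2C + 2 + N − H − X)/2 = (2·7 + 2 + 3 − 9 − 0)/2 = 10/2 = 5.
(Structurally: 1 ring(s) + 4 π bond(s) = 5.)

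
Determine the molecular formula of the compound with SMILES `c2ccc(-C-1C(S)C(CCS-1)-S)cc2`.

C11H14S3

Heavy atoms from the SMILES: 11 C, 3 S.
Implicit hydrogens by atom environment:
  5 × C (aromatic): 1 H each → 5
  3 × C: 1 H each → 3
  2 × C: 2 H each → 4
  2 × S: 1 H each → 2
  1 × C (aromatic): no H
  1 × S: no H
  Total hydrogens = 14.
Molecular formula: C11H14S3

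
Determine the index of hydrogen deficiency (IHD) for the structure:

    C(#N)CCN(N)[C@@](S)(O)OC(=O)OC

3

Molecular formula from the SMILES: C6H11N3O4S.
DoU = (2C + 2 + N − H − X)/2 = (2·6 + 2 + 3 − 11 − 0)/2 = 6/2 = 3.
(Structurally: 0 ring(s) + 3 π bond(s) = 3.)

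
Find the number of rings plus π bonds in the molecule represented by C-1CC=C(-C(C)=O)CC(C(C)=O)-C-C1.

Molecular formula from the SMILES: C12H18O2.
DoU = (2C + 2 + N − H − X)/2 = (2·12 + 2 + 0 − 18 − 0)/2 = 8/2 = 4.
(Structurally: 1 ring(s) + 3 π bond(s) = 4.)

4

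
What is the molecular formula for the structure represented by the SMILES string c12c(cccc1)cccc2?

C10H8

Heavy atoms from the SMILES: 10 C.
Implicit hydrogens by atom environment:
  8 × C (aromatic): 1 H each → 8
  2 × C (aromatic): no H
  Total hydrogens = 8.
Molecular formula: C10H8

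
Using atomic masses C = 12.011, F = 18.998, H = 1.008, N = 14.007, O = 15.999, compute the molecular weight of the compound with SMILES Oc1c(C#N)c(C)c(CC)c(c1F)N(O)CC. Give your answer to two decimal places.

Molecular formula: C12H15FN2O2.
M = 12×12.011 + 1×18.998 + 15×1.008 + 2×14.007 + 2×15.999 = 238.26 g/mol.

238.26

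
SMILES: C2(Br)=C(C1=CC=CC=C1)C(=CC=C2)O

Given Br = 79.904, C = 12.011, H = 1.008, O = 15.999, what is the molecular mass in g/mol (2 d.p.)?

Molecular formula: C12H9BrO.
M = 1×79.904 + 12×12.011 + 9×1.008 + 1×15.999 = 249.11 g/mol.

249.11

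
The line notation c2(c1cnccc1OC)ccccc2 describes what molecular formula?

C12H11NO

Heavy atoms from the SMILES: 12 C, 1 N, 1 O.
Implicit hydrogens by atom environment:
  8 × C (aromatic): 1 H each → 8
  3 × C (aromatic): no H
  1 × C: 3 H
  1 × N (aromatic): no H
  1 × O: no H
  Total hydrogens = 11.
Molecular formula: C12H11NO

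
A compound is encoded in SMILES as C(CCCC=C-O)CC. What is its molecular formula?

C8H16O

Heavy atoms from the SMILES: 8 C, 1 O.
Implicit hydrogens by atom environment:
  5 × C: 2 H each → 10
  2 × C: 1 H each → 2
  1 × C: 3 H
  1 × O: 1 H
  Total hydrogens = 16.
Molecular formula: C8H16O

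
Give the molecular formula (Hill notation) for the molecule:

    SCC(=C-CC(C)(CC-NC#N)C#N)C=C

Heavy atoms from the SMILES: 12 C, 3 N, 1 S.
Implicit hydrogens by atom environment:
  5 × C: 2 H each → 10
  4 × C: no H
  2 × C: 1 H each → 2
  2 × N: no H
  1 × C: 3 H
  1 × N: 1 H
  1 × S: 1 H
  Total hydrogens = 17.
Molecular formula: C12H17N3S

C12H17N3S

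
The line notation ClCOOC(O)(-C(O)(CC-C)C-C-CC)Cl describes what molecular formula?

Heavy atoms from the SMILES: 10 C, 2 Cl, 4 O.
Implicit hydrogens by atom environment:
  6 × C: 2 H each → 12
  2 × C: 3 H each → 6
  2 × C: no H
  2 × Cl: no H
  2 × O: 1 H each → 2
  2 × O: no H
  Total hydrogens = 20.
Molecular formula: C10H20Cl2O4

C10H20Cl2O4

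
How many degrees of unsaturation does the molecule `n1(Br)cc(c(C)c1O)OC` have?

3

Molecular formula from the SMILES: C6H8BrNO2.
DoU = (2C + 2 + N − H − X)/2 = (2·6 + 2 + 1 − 8 − 1)/2 = 6/2 = 3.
(Structurally: 1 ring(s) + 2 π bond(s) = 3.)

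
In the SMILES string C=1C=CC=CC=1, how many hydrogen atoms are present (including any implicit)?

6

Hydrogens are implicit in SMILES; fill each atom to its normal valence:
  6 × C (aromatic): 1 H each → 6
  Total hydrogens = 6.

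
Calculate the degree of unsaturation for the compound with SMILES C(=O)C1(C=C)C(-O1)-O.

Molecular formula from the SMILES: C5H6O3.
DoU = (2C + 2 + N − H − X)/2 = (2·5 + 2 + 0 − 6 − 0)/2 = 6/2 = 3.
(Structurally: 1 ring(s) + 2 π bond(s) = 3.)

3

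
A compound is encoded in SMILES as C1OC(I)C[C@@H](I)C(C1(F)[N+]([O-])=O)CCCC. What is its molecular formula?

Heavy atoms from the SMILES: 10 C, 1 F, 2 I, 1 N, 3 O.
Implicit hydrogens by atom environment:
  5 × C: 2 H each → 10
  3 × C: 1 H each → 3
  2 × I: no H
  2 × O: no H
  1 × C: 3 H
  1 × C: no H
  1 × F: no H
  1 × N (charge +1): no H
  1 × O (charge -1): no H
  Total hydrogens = 16.
Molecular formula: C10H16FI2NO3

C10H16FI2NO3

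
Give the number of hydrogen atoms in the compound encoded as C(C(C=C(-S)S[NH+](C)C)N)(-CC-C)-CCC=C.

27

Hydrogens are implicit in SMILES; fill each atom to its normal valence:
  5 × C: 2 H each → 10
  4 × C: 1 H each → 4
  3 × C: 3 H each → 9
  1 × C: no H
  1 × N: 2 H
  1 × N (charge +1): 1 H
  1 × S: 1 H
  1 × S: no H
  Total hydrogens = 27.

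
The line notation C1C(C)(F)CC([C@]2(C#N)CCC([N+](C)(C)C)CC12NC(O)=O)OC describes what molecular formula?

C17H29FN3O3+

Heavy atoms from the SMILES: 17 C, 1 F, 3 N, 3 O.
Implicit hydrogens by atom environment:
  5 × C: 3 H each → 15
  5 × C: 2 H each → 10
  5 × C: no H
  2 × C: 1 H each → 2
  2 × O: no H
  1 × F: no H
  1 × N: 1 H
  1 × N (charge +1): no H
  1 × N: no H
  1 × O: 1 H
  Total hydrogens = 29.
Net charge +1.
Molecular formula: C17H29FN3O3+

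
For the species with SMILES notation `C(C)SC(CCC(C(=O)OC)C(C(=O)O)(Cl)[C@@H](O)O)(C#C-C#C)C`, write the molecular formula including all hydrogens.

Heavy atoms from the SMILES: 16 C, 1 Cl, 6 O, 1 S.
Implicit hydrogens by atom environment:
  7 × C: no H
  3 × C: 3 H each → 9
  3 × C: 2 H each → 6
  3 × C: 1 H each → 3
  3 × O: 1 H each → 3
  3 × O: no H
  1 × Cl: no H
  1 × S: no H
  Total hydrogens = 21.
Molecular formula: C16H21ClO6S

C16H21ClO6S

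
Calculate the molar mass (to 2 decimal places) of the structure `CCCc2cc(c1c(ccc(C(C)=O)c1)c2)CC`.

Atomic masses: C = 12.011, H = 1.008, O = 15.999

Molecular formula: C17H20O.
M = 17×12.011 + 20×1.008 + 1×15.999 = 240.35 g/mol.

240.35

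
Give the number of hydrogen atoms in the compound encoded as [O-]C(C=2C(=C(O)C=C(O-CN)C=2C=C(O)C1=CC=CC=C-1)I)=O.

Hydrogens are implicit in SMILES; fill each atom to its normal valence:
  6 × C (aromatic): 1 H each → 6
  6 × C (aromatic): no H
  2 × C: no H
  2 × O: 1 H each → 2
  2 × O: no H
  1 × C: 2 H
  1 × C: 1 H
  1 × I: no H
  1 × N: 2 H
  1 × O (charge -1): no H
  Total hydrogens = 13.

13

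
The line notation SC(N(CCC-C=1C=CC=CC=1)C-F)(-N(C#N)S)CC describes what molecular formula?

C14H20FN3S2

Heavy atoms from the SMILES: 14 C, 1 F, 3 N, 2 S.
Implicit hydrogens by atom environment:
  5 × C: 2 H each → 10
  5 × C (aromatic): 1 H each → 5
  3 × N: no H
  2 × C: no H
  2 × S: 1 H each → 2
  1 × C: 3 H
  1 × C (aromatic): no H
  1 × F: no H
  Total hydrogens = 20.
Molecular formula: C14H20FN3S2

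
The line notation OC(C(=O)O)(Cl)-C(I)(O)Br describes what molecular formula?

C3H3BrClIO4

Heavy atoms from the SMILES: 1 Br, 3 C, 1 Cl, 1 I, 4 O.
Implicit hydrogens by atom environment:
  3 × C: no H
  3 × O: 1 H each → 3
  1 × Br: no H
  1 × Cl: no H
  1 × I: no H
  1 × O: no H
  Total hydrogens = 3.
Molecular formula: C3H3BrClIO4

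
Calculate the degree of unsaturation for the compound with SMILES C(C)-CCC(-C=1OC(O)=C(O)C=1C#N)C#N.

7

Molecular formula from the SMILES: C11H12N2O3.
DoU = (2C + 2 + N − H − X)/2 = (2·11 + 2 + 2 − 12 − 0)/2 = 14/2 = 7.
(Structurally: 1 ring(s) + 6 π bond(s) = 7.)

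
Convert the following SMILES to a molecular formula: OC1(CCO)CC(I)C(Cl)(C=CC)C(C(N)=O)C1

Heavy atoms from the SMILES: 12 C, 1 Cl, 1 I, 1 N, 3 O.
Implicit hydrogens by atom environment:
  4 × C: 2 H each → 8
  4 × C: 1 H each → 4
  3 × C: no H
  2 × O: 1 H each → 2
  1 × C: 3 H
  1 × Cl: no H
  1 × I: no H
  1 × N: 2 H
  1 × O: no H
  Total hydrogens = 19.
Molecular formula: C12H19ClINO3

C12H19ClINO3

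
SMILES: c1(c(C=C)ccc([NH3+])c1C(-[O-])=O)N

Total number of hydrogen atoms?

10

Hydrogens are implicit in SMILES; fill each atom to its normal valence:
  4 × C (aromatic): no H
  2 × C (aromatic): 1 H each → 2
  1 × C: 2 H
  1 × C: 1 H
  1 × C: no H
  1 × N (charge +1): 3 H
  1 × N: 2 H
  1 × O: no H
  1 × O (charge -1): no H
  Total hydrogens = 10.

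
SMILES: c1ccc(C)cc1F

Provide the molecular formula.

C7H7F

Heavy atoms from the SMILES: 7 C, 1 F.
Implicit hydrogens by atom environment:
  4 × C (aromatic): 1 H each → 4
  2 × C (aromatic): no H
  1 × C: 3 H
  1 × F: no H
  Total hydrogens = 7.
Molecular formula: C7H7F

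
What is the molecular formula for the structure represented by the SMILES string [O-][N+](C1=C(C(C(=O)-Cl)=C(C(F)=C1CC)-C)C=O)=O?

Heavy atoms from the SMILES: 11 C, 1 Cl, 1 F, 1 N, 4 O.
Implicit hydrogens by atom environment:
  6 × C (aromatic): no H
  3 × O: no H
  2 × C: 3 H each → 6
  1 × C: 2 H
  1 × C: 1 H
  1 × C: no H
  1 × Cl: no H
  1 × F: no H
  1 × N (charge +1): no H
  1 × O (charge -1): no H
  Total hydrogens = 9.
Molecular formula: C11H9ClFNO4

C11H9ClFNO4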